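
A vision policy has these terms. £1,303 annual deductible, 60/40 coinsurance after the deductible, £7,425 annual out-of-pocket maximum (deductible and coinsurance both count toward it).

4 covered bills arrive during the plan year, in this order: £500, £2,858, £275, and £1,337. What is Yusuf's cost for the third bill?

Bill 1, £500: entire amount goes to the deductible. Member pays £500; OOP now £500.
Bill 2, £2,858: £803 finishes the deductible; £2,055 goes to coinsurance; member's 40% is £822. Member owes £1,625 (running OOP £2,125).
Bill 3, £275: 40% coinsurance on £275 = £110. Cost to member: £110. OOP to date £2,235.

£110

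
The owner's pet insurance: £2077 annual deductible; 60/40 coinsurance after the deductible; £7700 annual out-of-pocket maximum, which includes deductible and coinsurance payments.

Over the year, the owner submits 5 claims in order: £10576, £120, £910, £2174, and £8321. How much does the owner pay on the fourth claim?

#1 (£10576): deductible takes £2077, £8499 remains; owner's 40% is £3399.60. Cost to owner: £5476.60. OOP to date £5476.60.
#2 (£120): deductible met; 40% of £120 = £48. Owner pays £48; OOP now £5524.60.
#3 (£910): deductible met; 40% of £910 = £364. Owner pays £364; OOP now £5888.60.
#4 (£2174): 40% coinsurance on £2174 = £869.60. Owner owes £869.60 (running OOP £6758.20).

£869.60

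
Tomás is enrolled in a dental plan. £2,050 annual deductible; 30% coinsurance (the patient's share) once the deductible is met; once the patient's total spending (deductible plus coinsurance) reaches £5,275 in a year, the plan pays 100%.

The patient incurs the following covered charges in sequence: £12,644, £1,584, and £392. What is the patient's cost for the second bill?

Claim 1 (£12,644): £2,050 finishes the deductible; £10,594 goes to coinsurance; 30% of £10,594 = £3,178.20. Patient owes £5,228.20 (running OOP £5,228.20).
Claim 2 (£1,584): deductible met; 30% of £1,584 = £475.20. OOP would hit £5,703.40 > £5,275, so the cap limits the patient to £5,275 − £5,228.20 = £46.80.

£46.80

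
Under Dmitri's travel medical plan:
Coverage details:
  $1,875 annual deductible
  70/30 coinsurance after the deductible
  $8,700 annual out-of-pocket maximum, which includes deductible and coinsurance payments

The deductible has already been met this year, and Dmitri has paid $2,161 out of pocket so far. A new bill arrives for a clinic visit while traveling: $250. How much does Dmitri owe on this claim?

$75

With the deductible met, the entire $250 is subject to coinsurance.
30% of $250 = $75 falls to the traveler.
Cumulative spending $2,161 + $75 = $2,236 stays under the $8,700 maximum.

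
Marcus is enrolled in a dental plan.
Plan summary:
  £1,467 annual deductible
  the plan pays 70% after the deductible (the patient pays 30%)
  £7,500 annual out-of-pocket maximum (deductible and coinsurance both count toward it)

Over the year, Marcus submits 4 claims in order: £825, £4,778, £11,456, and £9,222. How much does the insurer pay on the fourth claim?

Bill 1, £825: all of it applies to the deductible. Patient pays £825; OOP now £825. Plan pays £825 − £825 = £0.
Bill 2, £4,778: £642 finishes the deductible; £4,136 goes to coinsurance; patient's 30% is £1,240.80. Patient pays £1,882.80; OOP now £2,707.80. Plan pays £4,778 − £1,882.80 = £2,895.20.
Bill 3, £11,456: deductible met; 30% of £11,456 = £3,436.80. Patient owes £3,436.80 (running OOP £6,144.60). Plan pays £11,456 − £3,436.80 = £8,019.20.
Bill 4, £9,222: deductible already satisfied, so patient's share is 30% × £9,222 = £2,766.60. That would push OOP to £8,911.20, over the £7,500 cap, so patient pays £7,500 − £6,144.60 = £1,355.40. Plan pays £9,222 − £1,355.40 = £7,866.60.

£7,866.60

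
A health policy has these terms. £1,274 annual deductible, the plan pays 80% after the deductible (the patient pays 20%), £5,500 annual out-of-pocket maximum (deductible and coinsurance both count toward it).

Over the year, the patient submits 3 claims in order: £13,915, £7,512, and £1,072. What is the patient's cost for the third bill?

#1 (£13,915): £1,274 to deductible, leaving £12,641; coinsurance £12,641 × 20% = £2,528.20. Patient owes £3,802.20 (running OOP £3,802.20).
#2 (£7,512): deductible already satisfied, so patient's share is 20% × £7,512 = £1,502.40. Cost to patient: £1,502.40. OOP to date £5,304.60.
#3 (£1,072): 20% coinsurance on £1,072 = £214.40. OOP would hit £5,519 > £5,500, so the cap limits the patient to £5,500 − £5,304.60 = £195.40.

£195.40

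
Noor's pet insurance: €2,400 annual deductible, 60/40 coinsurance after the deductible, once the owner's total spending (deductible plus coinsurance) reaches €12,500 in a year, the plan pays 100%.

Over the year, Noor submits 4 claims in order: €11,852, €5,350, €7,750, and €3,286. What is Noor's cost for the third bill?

#1 (€11,852): €2,400 to deductible, leaving €9,452; 40% of €9,452 = €3,780.80. Cost to owner: €6,180.80. OOP to date €6,180.80.
#2 (€5,350): deductible met; 40% of €5,350 = €2,140. Owner pays €2,140; OOP now €8,320.80.
#3 (€7,750): 40% coinsurance on €7,750 = €3,100. Cost to owner: €3,100. OOP to date €11,420.80.

€3,100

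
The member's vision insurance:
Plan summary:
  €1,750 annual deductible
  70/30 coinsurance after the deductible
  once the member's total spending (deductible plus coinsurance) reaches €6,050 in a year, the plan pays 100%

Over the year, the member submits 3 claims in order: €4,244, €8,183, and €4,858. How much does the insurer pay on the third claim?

Bill 1, €4,244: deductible takes €1,750, €2,494 remains; 30% of €2,494 = €748.20. Member owes €2,498.20 (running OOP €2,498.20). Insurer: €4,244 − €2,498.20 = €1,745.80.
Bill 2, €8,183: deductible met; 30% of €8,183 = €2,454.90. Member pays €2,454.90; OOP now €4,953.10. Insurer: €8,183 − €2,454.90 = €5,728.10.
Bill 3, €4,858: deductible met; 30% of €4,858 = €1,457.40. OOP would hit €6,410.50 > €6,050, so the cap limits the member to €6,050 − €4,953.10 = €1,096.90. Insurer: €4,858 − €1,096.90 = €3,761.10.

€3,761.10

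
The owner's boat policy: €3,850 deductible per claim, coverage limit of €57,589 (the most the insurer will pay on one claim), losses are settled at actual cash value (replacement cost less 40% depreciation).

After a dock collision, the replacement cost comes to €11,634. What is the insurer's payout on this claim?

Actual cash value after 40% depreciation: €11,634 × 60% = €6,980.40.
After the deductible, €6,980.40 − €3,850 = €3,130.40 remains.
That's under the €57,589 cap, so the insurer reimburses the full €3,130.40.

€3,130.40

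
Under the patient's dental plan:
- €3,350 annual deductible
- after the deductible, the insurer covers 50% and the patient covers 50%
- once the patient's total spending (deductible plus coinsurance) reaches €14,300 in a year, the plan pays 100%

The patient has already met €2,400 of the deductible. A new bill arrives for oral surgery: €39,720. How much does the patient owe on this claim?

€11,900

Deductible still to meet: €3,350 − €2,400 = €950.
The remaining €38,770 (= €39,720 − €950) moves to coinsurance.
Coinsurance: €38,770 × 50% = €19,385.
So the patient owes €950 + €19,385 = €20,335 before any cap.
Adding €20,335 to the €2,400 already spent would give €22,735, which exceeds the €14,300 cap; the patient pays just €14,300 − €2,400 = €11,900.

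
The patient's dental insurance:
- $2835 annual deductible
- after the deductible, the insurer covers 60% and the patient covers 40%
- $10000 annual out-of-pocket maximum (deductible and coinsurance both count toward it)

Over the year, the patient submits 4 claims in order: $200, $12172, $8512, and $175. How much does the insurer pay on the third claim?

Claim 1 — $200: all of it applies to the deductible. Patient owes $200 (running OOP $200). Plan pays $200 − $200 = $0.
Claim 2 — $12172: deductible takes $2635, $9537 remains; coinsurance $9537 × 40% = $3814.80. Patient pays $6449.80; OOP now $6649.80. Insurer: $12172 − $6449.80 = $5722.20.
Claim 3 — $8512: 40% coinsurance on $8512 = $3404.80. That would push OOP to $10054.60, over the $10000 cap, so patient pays $10000 − $6649.80 = $3350.20. Insurer: $8512 − $3350.20 = $5161.80.

$5161.80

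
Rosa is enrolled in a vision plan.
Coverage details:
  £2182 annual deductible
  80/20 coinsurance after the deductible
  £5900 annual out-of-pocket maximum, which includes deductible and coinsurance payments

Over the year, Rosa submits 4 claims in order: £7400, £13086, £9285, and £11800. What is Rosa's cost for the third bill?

£57.20

#1 (£7400): £2182 to deductible, leaving £5218; coinsurance £5218 × 20% = £1043.60. Member owes £3225.60 (running OOP £3225.60).
#2 (£13086): deductible already satisfied, so member's share is 20% × £13086 = £2617.20. Member owes £2617.20 (running OOP £5842.80).
#3 (£9285): 20% coinsurance on £9285 = £1857. Adding that to £5842.80 gives £7699.80, past the £5900 cap; member pays only £5900 − £5842.80 = £57.20.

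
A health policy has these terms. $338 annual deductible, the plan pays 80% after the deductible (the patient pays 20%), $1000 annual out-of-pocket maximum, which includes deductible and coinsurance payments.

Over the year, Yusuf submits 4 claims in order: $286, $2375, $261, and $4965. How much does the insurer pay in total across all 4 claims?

$6887

Bill 1, $286: fully absorbed by the deductible. Patient owes $286 (running OOP $286). Plan pays $286 − $286 = $0.
Bill 2, $2375: $52 finishes the deductible; $2323 goes to coinsurance; coinsurance $2323 × 20% = $464.60. Cost to patient: $516.60. OOP to date $802.60. Plan pays $2375 − $516.60 = $1858.40.
Bill 3, $261: 20% coinsurance on $261 = $52.20. Cost to patient: $52.20. OOP to date $854.80. Insurer: $261 − $52.20 = $208.80.
Bill 4, $4965: deductible already satisfied, so patient's share is 20% × $4965 = $993. OOP would hit $1847.80 > $1000, so the cap limits the patient to $1000 − $854.80 = $145.20. Insurer: $4965 − $145.20 = $4819.80.
Insurer total: $0 + $1858.40 + $208.80 + $4819.80 = $6887.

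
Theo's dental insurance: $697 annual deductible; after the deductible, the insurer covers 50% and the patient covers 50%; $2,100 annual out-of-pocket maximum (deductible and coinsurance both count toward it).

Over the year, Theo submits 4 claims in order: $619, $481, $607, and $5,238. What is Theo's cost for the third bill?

$303.50

Claim 1 ($619): entire amount goes to the deductible. Patient pays $619; OOP now $619.
Claim 2 ($481): deductible takes $78, $403 remains; 50% of $403 = $201.50. Cost to patient: $279.50. OOP to date $898.50.
Claim 3 ($607): deductible already satisfied, so patient's share is 50% × $607 = $303.50. Patient pays $303.50; OOP now $1,202.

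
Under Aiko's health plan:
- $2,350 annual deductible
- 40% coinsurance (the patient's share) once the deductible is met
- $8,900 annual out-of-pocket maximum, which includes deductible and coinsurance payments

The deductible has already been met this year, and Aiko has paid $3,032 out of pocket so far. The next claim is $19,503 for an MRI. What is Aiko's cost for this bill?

The deductible is already satisfied, so the full bill goes to coinsurance.
Coinsurance: $19,503 × 40% = $7,801.20.
That would bring total out-of-pocket to $10,833.20, past the $8,900 cap. The patient is capped at $8,900 − $3,032 = $5,868 on this claim.

$5,868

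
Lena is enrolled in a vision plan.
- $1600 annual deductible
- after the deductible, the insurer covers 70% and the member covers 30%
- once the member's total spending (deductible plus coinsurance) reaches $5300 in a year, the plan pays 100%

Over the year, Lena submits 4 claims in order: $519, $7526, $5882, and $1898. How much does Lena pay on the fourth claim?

$1.90

#1 ($519): fully absorbed by the deductible. Member pays $519; OOP now $519.
#2 ($7526): $1081 to deductible, leaving $6445; coinsurance $6445 × 30% = $1933.50. Member pays $3014.50; OOP now $3533.50.
#3 ($5882): deductible already satisfied, so member's share is 30% × $5882 = $1764.60. Member owes $1764.60 (running OOP $5298.10).
#4 ($1898): deductible met; 30% of $1898 = $569.40. OOP would hit $5867.50 > $5300, so the cap limits the member to $5300 − $5298.10 = $1.90.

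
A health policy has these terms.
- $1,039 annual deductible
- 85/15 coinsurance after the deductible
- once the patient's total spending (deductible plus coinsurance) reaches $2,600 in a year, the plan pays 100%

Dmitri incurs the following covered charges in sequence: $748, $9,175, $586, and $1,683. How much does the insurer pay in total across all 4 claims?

$9,592

Claim 1 ($748): entire amount goes to the deductible. Patient pays $748; OOP now $748. Plan pays $748 − $748 = $0.
Claim 2 ($9,175): $291 finishes the deductible; $8,884 goes to coinsurance; coinsurance $8,884 × 15% = $1,332.60. Patient pays $1,623.60; OOP now $2,371.60. Plan pays $9,175 − $1,623.60 = $7,551.40.
Claim 3 ($586): deductible met; 15% of $586 = $87.90. Patient pays $87.90; OOP now $2,459.50. Plan pays $586 − $87.90 = $498.10.
Claim 4 ($1,683): 15% coinsurance on $1,683 = $252.45. OOP would hit $2,711.95 > $2,600, so the cap limits the patient to $2,600 − $2,459.50 = $140.50. Plan pays $1,683 − $140.50 = $1,542.50.
Insurer total = bills − patient's total = $12,192 − $2,600 = $9,592.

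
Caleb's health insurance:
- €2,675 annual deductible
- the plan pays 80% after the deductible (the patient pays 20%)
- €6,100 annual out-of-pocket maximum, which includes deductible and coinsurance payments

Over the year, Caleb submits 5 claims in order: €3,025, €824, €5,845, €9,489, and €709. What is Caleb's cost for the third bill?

Claim 1 (€3,025): €2,675 to deductible, leaving €350; patient's 20% is €70. Patient owes €2,745 (running OOP €2,745).
Claim 2 (€824): deductible already satisfied, so patient's share is 20% × €824 = €164.80. Patient owes €164.80 (running OOP €2,909.80).
Claim 3 (€5,845): deductible already satisfied, so patient's share is 20% × €5,845 = €1,169. Patient owes €1,169 (running OOP €4,078.80).

€1,169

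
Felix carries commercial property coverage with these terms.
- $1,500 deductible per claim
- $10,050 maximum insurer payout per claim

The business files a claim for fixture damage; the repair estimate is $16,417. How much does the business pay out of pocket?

Subtract the deductible: $16,417 − $1,500 = $14,917.
The $10,050 per-incident cap binds; insurer pays $10,050.
Out of pocket: $16,417 − $10,050 = $6,367.

$6,367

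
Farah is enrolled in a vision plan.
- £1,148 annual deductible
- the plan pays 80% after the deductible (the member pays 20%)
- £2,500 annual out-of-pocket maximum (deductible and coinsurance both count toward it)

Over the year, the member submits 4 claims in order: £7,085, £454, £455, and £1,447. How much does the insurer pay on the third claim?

Claim 1 — £7,085: £1,148 to deductible, leaving £5,937; member's 20% is £1,187.40. Cost to member: £2,335.40. OOP to date £2,335.40. Plan pays £7,085 − £2,335.40 = £4,749.60.
Claim 2 — £454: deductible already satisfied, so member's share is 20% × £454 = £90.80. Member owes £90.80 (running OOP £2,426.20). Plan pays £454 − £90.80 = £363.20.
Claim 3 — £455: deductible already satisfied, so member's share is 20% × £455 = £91. OOP would hit £2,517.20 > £2,500, so the cap limits the member to £2,500 − £2,426.20 = £73.80. Insurer: £455 − £73.80 = £381.20.

£381.20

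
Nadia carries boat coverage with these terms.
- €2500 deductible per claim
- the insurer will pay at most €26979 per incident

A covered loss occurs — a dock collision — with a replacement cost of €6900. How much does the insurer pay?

€4400

Less the €2500 deductible: €6900 − €2500 = €4400.
€4400 is within the €26979 limit, so the insurer pays €4400.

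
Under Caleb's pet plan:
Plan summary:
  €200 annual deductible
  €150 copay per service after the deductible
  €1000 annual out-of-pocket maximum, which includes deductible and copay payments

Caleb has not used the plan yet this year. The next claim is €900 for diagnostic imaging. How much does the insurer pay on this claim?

€550

Nothing has been paid toward the €200 deductible, so the first €200 of this charge is applied there.
That leaves €900 − €200 = €700 for the copay.
Copay on this service: €150.
That puts the owner's cost at €200 + €150 = €350 before any cap.
Year-to-date out-of-pocket becomes €0 + €350 = €350, still under the €1000 maximum, so no cap applies.
The plan picks up €900 − €350 = €550.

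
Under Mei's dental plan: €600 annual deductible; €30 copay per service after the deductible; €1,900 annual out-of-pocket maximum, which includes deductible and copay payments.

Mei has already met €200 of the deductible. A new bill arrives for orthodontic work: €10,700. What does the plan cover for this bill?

€10,270

Deductible still to meet: €600 − €200 = €400.
After the €400 deductible portion, €10,700 − €400 = €10,300 is subject to the copay.
Copay on this service: €30.
Patient responsibility before any cap: €400 + €30 = €430.
Cumulative spending €200 + €430 = €630 stays under the €1,900 maximum.
Insurer pays the balance: €10,700 − €430 = €10,270.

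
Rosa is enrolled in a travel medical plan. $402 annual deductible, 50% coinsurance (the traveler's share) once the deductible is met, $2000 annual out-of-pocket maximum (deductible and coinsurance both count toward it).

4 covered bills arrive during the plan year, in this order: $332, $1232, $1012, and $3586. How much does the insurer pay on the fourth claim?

$3075

Claim 1 ($332): all of it applies to the deductible. Traveler pays $332; OOP now $332. Insurer: $332 − $332 = $0.
Claim 2 ($1232): $70 to deductible, leaving $1162; traveler's 50% is $581. Traveler owes $651 (running OOP $983). Plan pays $1232 − $651 = $581.
Claim 3 ($1012): deductible met; 50% of $1012 = $506. Traveler owes $506 (running OOP $1489). Plan pays $1012 − $506 = $506.
Claim 4 ($3586): 50% coinsurance on $3586 = $1793. That would push OOP to $3282, over the $2000 cap, so traveler pays $2000 − $1489 = $511. Insurer: $3586 − $511 = $3075.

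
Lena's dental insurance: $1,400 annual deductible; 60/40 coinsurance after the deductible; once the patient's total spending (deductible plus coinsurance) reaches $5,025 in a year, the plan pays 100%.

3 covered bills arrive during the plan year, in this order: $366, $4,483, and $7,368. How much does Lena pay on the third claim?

Bill 1, $366: entire amount goes to the deductible. Patient pays $366; OOP now $366.
Bill 2, $4,483: deductible takes $1,034, $3,449 remains; 40% of $3,449 = $1,379.60. Cost to patient: $2,413.60. OOP to date $2,779.60.
Bill 3, $7,368: deductible met; 40% of $7,368 = $2,947.20. Adding that to $2,779.60 gives $5,726.80, past the $5,025 cap; patient pays only $5,025 − $2,779.60 = $2,245.40.

$2,245.40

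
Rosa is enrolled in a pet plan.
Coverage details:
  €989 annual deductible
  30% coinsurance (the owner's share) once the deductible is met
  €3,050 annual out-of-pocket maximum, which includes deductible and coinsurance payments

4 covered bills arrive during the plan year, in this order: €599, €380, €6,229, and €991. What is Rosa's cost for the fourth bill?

€195.30

Bill 1, €599: fully absorbed by the deductible. Owner pays €599; OOP now €599.
Bill 2, €380: entire amount goes to the deductible. Cost to owner: €380. OOP to date €979.
Bill 3, €6,229: deductible takes €10, €6,219 remains; 30% of €6,219 = €1,865.70. Owner pays €1,875.70; OOP now €2,854.70.
Bill 4, €991: deductible met; 30% of €991 = €297.30. That would push OOP to €3,152, over the €3,050 cap, so owner pays €3,050 − €2,854.70 = €195.30.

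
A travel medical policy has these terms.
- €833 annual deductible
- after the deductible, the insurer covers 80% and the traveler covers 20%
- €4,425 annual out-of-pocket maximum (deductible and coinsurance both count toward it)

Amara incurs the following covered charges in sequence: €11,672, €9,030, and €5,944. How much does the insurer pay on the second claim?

Bill 1, €11,672: €833 finishes the deductible; €10,839 goes to coinsurance; 20% of €10,839 = €2,167.80. Traveler owes €3,000.80 (running OOP €3,000.80). Insurer: €11,672 − €3,000.80 = €8,671.20.
Bill 2, €9,030: deductible already satisfied, so traveler's share is 20% × €9,030 = €1,806. Adding that to €3,000.80 gives €4,806.80, past the €4,425 cap; traveler pays only €4,425 − €3,000.80 = €1,424.20. Insurer: €9,030 − €1,424.20 = €7,605.80.

€7,605.80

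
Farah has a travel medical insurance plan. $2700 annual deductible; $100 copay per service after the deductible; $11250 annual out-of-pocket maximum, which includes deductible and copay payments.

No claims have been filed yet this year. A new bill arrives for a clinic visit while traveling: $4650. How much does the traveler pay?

$2800

Deductible not yet touched, so the first $2700 of the bill goes to the deductible.
The remaining $1950 (= $4650 − $2700) moves to the copay.
Copay on this service: $100.
Traveler responsibility before any cap: $2700 + $100 = $2800.
Cumulative spending $0 + $2800 = $2800 stays under the $11250 maximum.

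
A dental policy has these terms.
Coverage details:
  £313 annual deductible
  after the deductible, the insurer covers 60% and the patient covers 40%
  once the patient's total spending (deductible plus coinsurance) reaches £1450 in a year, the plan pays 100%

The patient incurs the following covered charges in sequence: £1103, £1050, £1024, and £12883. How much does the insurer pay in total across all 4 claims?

£14610

Claim 1 (£1103): deductible takes £313, £790 remains; coinsurance £790 × 40% = £316. Patient owes £629 (running OOP £629). Insurer: £1103 − £629 = £474.
Claim 2 (£1050): deductible already satisfied, so patient's share is 40% × £1050 = £420. Cost to patient: £420. OOP to date £1049. Plan pays £1050 − £420 = £630.
Claim 3 (£1024): deductible met; 40% of £1024 = £409.60. OOP would hit £1458.60 > £1450, so the cap limits the patient to £1450 − £1049 = £401. Plan pays £1024 − £401 = £623.
Claim 4 (£12883): 40% coinsurance on £12883 = £5153.20. Adding that to £1450 gives £6603.20, past the £1450 cap; patient pays only £1450 − £1450 = £0. Insurer: £12883 − £0 = £12883.
Insurer total = bills − patient's total = £16060 − £1450 = £14610.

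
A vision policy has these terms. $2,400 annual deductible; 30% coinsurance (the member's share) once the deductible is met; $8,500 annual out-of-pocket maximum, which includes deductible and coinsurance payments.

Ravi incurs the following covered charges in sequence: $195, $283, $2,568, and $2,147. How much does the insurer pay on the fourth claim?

$1,502.90

#1 ($195): fully absorbed by the deductible. Cost to member: $195. OOP to date $195. Plan pays $195 − $195 = $0.
#2 ($283): all of it applies to the deductible. Cost to member: $283. OOP to date $478. Insurer: $283 − $283 = $0.
#3 ($2,568): $1,922 to deductible, leaving $646; coinsurance $646 × 30% = $193.80. Member pays $2,115.80; OOP now $2,593.80. Insurer: $2,568 − $2,115.80 = $452.20.
#4 ($2,147): 30% coinsurance on $2,147 = $644.10. Member owes $644.10 (running OOP $3,237.90). Plan pays $2,147 − $644.10 = $1,502.90.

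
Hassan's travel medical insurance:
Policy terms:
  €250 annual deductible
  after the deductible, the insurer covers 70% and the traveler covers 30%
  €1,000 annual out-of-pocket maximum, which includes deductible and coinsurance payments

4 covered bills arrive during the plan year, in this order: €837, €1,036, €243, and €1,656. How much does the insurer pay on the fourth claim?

€1,465.80

Bill 1, €837: deductible takes €250, €587 remains; coinsurance €587 × 30% = €176.10. Cost to traveler: €426.10. OOP to date €426.10. Plan pays €837 − €426.10 = €410.90.
Bill 2, €1,036: deductible already satisfied, so traveler's share is 30% × €1,036 = €310.80. Traveler owes €310.80 (running OOP €736.90). Insurer: €1,036 − €310.80 = €725.20.
Bill 3, €243: deductible met; 30% of €243 = €72.90. Traveler pays €72.90; OOP now €809.80. Insurer: €243 − €72.90 = €170.10.
Bill 4, €1,656: deductible already satisfied, so traveler's share is 30% × €1,656 = €496.80. OOP would hit €1,306.60 > €1,000, so the cap limits the traveler to €1,000 − €809.80 = €190.20. Plan pays €1,656 − €190.20 = €1,465.80.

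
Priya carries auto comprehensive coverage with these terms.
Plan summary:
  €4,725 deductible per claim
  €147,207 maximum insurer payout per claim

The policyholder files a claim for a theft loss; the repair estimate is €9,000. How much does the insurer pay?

After the deductible, €9,000 − €4,725 = €4,275 remains.
€4,275 is within the €147,207 limit, so the insurer pays €4,275.

€4,275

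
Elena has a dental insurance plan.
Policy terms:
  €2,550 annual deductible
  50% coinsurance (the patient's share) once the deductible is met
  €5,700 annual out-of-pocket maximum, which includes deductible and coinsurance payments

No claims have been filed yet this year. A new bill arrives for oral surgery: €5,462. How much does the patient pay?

Nothing has been paid toward the €2,550 deductible, so the first €2,550 of this charge is applied there.
After the €2,550 deductible portion, €5,462 − €2,550 = €2,912 is subject to coinsurance.
Coinsurance: €2,912 × 50% = €1,456.
So the patient owes €2,550 + €1,456 = €4,006 before any cap.
Year-to-date out-of-pocket becomes €0 + €4,006 = €4,006, still under the €5,700 maximum, so no cap applies.

€4,006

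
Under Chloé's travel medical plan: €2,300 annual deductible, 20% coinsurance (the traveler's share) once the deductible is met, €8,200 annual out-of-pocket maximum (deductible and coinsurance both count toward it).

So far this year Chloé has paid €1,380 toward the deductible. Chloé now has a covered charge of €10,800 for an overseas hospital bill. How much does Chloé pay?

€2,896

€1,380 of the €2,300 deductible is already met, leaving €920.
That leaves €10,800 − €920 = €9,880 for coinsurance.
Traveler's 20% share of €9,880 is €1,976.
Traveler responsibility before any cap: €920 + €1,976 = €2,896.
Year-to-date out-of-pocket becomes €1,380 + €2,896 = €4,276, still under the €8,200 maximum, so no cap applies.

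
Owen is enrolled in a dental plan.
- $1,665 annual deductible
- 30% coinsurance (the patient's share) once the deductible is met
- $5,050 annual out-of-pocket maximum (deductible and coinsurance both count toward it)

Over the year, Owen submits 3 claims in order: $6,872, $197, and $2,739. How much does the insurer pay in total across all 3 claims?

#1 ($6,872): deductible takes $1,665, $5,207 remains; 30% of $5,207 = $1,562.10. Patient pays $3,227.10; OOP now $3,227.10. Plan pays $6,872 − $3,227.10 = $3,644.90.
#2 ($197): deductible met; 30% of $197 = $59.10. Patient pays $59.10; OOP now $3,286.20. Plan pays $197 − $59.10 = $137.90.
#3 ($2,739): 30% coinsurance on $2,739 = $821.70. Cost to patient: $821.70. OOP to date $4,107.90. Insurer: $2,739 − $821.70 = $1,917.30.
Insurer total: $3,644.90 + $137.90 + $1,917.30 = $5,700.10.

$5,700.10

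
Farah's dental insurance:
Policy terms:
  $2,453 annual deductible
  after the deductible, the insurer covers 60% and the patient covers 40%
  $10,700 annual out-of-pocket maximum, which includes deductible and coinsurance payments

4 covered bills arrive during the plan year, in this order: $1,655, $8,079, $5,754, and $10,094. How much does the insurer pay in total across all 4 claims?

$14,882

Claim 1 ($1,655): all of it applies to the deductible. Patient owes $1,655 (running OOP $1,655). Insurer: $1,655 − $1,655 = $0.
Claim 2 ($8,079): $798 to deductible, leaving $7,281; patient's 40% is $2,912.40. Patient pays $3,710.40; OOP now $5,365.40. Plan pays $8,079 − $3,710.40 = $4,368.60.
Claim 3 ($5,754): deductible met; 40% of $5,754 = $2,301.60. Patient owes $2,301.60 (running OOP $7,667). Insurer: $5,754 − $2,301.60 = $3,452.40.
Claim 4 ($10,094): deductible met; 40% of $10,094 = $4,037.60. Adding that to $7,667 gives $11,704.60, past the $10,700 cap; patient pays only $10,700 − $7,667 = $3,033. Insurer: $10,094 − $3,033 = $7,061.
Insurer total = bills − patient's total = $25,582 − $10,700 = $14,882.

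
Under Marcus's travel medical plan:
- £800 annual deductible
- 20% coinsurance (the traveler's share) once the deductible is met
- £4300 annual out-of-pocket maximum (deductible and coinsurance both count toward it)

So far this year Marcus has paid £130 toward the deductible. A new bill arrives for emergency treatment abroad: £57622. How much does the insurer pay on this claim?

£130 of the £800 deductible is already met, leaving £670.
That leaves £57622 − £670 = £56952 for coinsurance.
20% of £56952 = £11390.40 falls to the traveler.
Traveler responsibility before any cap: £670 + £11390.40 = £12060.40.
That would bring total out-of-pocket to £12190.40, past the £4300 cap. The traveler is capped at £4300 − £130 = £4170 on this claim.
The insurer covers the remainder: £57622 − £4170 = £53452.

£53452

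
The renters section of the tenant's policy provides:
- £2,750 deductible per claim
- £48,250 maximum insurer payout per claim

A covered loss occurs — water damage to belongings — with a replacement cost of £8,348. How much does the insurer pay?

After the deductible, £8,348 − £2,750 = £5,598 remains.
£5,598 ≤ £48,250, so the limit doesn't bind; insurer pays £5,598.

£5,598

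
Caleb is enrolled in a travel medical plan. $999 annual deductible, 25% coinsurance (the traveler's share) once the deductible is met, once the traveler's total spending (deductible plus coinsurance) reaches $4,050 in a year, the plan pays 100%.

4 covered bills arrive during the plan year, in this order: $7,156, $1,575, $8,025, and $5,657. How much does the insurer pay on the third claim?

#1 ($7,156): $999 to deductible, leaving $6,157; 25% of $6,157 = $1,539.25. Cost to traveler: $2,538.25. OOP to date $2,538.25. Plan pays $7,156 − $2,538.25 = $4,617.75.
#2 ($1,575): deductible met; 25% of $1,575 = $393.75. Traveler owes $393.75 (running OOP $2,932). Insurer: $1,575 − $393.75 = $1,181.25.
#3 ($8,025): deductible already satisfied, so traveler's share is 25% × $8,025 = $2,006.25. That would push OOP to $4,938.25, over the $4,050 cap, so traveler pays $4,050 − $2,932 = $1,118. Insurer: $8,025 − $1,118 = $6,907.

$6,907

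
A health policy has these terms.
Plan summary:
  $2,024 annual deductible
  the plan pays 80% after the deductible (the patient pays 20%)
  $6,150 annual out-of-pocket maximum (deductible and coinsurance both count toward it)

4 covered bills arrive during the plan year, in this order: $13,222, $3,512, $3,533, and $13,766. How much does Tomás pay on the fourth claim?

Claim 1 — $13,222: deductible takes $2,024, $11,198 remains; patient's 20% is $2,239.60. Patient owes $4,263.60 (running OOP $4,263.60).
Claim 2 — $3,512: 20% coinsurance on $3,512 = $702.40. Patient pays $702.40; OOP now $4,966.
Claim 3 — $3,533: deductible met; 20% of $3,533 = $706.60. Cost to patient: $706.60. OOP to date $5,672.60.
Claim 4 — $13,766: 20% coinsurance on $13,766 = $2,753.20. That would push OOP to $8,425.80, over the $6,150 cap, so patient pays $6,150 − $5,672.60 = $477.40.

$477.40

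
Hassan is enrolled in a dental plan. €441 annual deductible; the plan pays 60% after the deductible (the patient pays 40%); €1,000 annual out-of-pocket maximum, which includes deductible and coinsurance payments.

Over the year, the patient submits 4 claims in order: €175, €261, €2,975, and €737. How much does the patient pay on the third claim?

Claim 1 — €175: fully absorbed by the deductible. Cost to patient: €175. OOP to date €175.
Claim 2 — €261: entire amount goes to the deductible. Cost to patient: €261. OOP to date €436.
Claim 3 — €2,975: deductible takes €5, €2,970 remains; patient's 40% is €1,188. Together that's €5 + €1,188 = €1,193. That would push OOP to €1,629, over the €1,000 cap, so patient pays €1,000 − €436 = €564.

€564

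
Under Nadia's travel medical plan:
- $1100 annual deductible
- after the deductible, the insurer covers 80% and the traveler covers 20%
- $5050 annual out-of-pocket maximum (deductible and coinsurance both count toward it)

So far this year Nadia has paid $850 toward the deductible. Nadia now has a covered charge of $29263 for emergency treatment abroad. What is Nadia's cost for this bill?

$4200

$850 of the $1100 deductible is already met, leaving $250.
The remaining $29013 (= $29263 − $250) moves to coinsurance.
20% of $29013 = $5802.60 falls to the traveler.
That puts the traveler's cost at $250 + $5802.60 = $6052.60 before any cap.
Year-to-date out-of-pocket would reach $850 + $6052.60 = $6902.60, above the $5050 maximum, so the traveler pays only $5050 − $850 = $4200.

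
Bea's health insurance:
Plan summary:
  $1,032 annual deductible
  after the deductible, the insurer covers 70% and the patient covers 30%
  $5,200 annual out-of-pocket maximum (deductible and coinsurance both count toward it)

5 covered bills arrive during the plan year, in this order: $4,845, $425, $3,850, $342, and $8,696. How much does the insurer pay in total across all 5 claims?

Bill 1, $4,845: deductible takes $1,032, $3,813 remains; patient's 30% is $1,143.90. Patient owes $2,175.90 (running OOP $2,175.90). Plan pays $4,845 − $2,175.90 = $2,669.10.
Bill 2, $425: 30% coinsurance on $425 = $127.50. Patient pays $127.50; OOP now $2,303.40. Insurer: $425 − $127.50 = $297.50.
Bill 3, $3,850: 30% coinsurance on $3,850 = $1,155. Patient pays $1,155; OOP now $3,458.40. Plan pays $3,850 − $1,155 = $2,695.
Bill 4, $342: deductible met; 30% of $342 = $102.60. Patient owes $102.60 (running OOP $3,561). Insurer: $342 − $102.60 = $239.40.
Bill 5, $8,696: 30% coinsurance on $8,696 = $2,608.80. Adding that to $3,561 gives $6,169.80, past the $5,200 cap; patient pays only $5,200 − $3,561 = $1,639. Insurer: $8,696 − $1,639 = $7,057.
Insurer total = bills − patient's total = $18,158 − $5,200 = $12,958.

$12,958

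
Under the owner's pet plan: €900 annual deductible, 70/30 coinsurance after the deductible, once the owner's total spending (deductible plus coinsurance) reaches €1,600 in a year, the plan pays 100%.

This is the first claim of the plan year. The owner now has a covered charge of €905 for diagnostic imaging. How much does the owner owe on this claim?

The full €900 deductible is still open; €900 of this bill applies to it.
The remaining €5 (= €905 − €900) moves to coinsurance.
Owner's 30% share of €5 is €1.50.
So the owner owes €900 + €1.50 = €901.50 before any cap.
Year-to-date out-of-pocket becomes €0 + €901.50 = €901.50, still under the €1,600 maximum, so no cap applies.

€901.50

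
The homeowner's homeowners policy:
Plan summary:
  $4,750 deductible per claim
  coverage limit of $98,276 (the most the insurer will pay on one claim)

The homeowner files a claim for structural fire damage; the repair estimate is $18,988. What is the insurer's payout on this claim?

Less the $4,750 deductible: $18,988 − $4,750 = $14,238.
That's under the $98,276 cap, so the insurer reimburses the full $14,238.

$14,238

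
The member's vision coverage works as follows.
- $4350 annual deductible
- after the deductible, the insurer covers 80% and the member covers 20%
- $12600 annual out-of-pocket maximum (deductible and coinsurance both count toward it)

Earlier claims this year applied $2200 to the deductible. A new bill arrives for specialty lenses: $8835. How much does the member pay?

Deductible still to meet: $4350 − $2200 = $2150.
After the $2150 deductible portion, $8835 − $2150 = $6685 is subject to coinsurance.
Member's 20% share of $6685 is $1337.
That puts the member's cost at $2150 + $1337 = $3487 before any cap.
Cumulative spending $2200 + $3487 = $5687 stays under the $12600 maximum.

$3487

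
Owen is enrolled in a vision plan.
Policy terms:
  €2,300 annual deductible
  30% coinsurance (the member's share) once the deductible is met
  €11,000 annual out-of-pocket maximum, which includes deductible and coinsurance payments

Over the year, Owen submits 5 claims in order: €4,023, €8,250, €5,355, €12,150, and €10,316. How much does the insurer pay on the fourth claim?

€8,505

Claim 1 — €4,023: €2,300 finishes the deductible; €1,723 goes to coinsurance; member's 30% is €516.90. Member pays €2,816.90; OOP now €2,816.90. Insurer: €4,023 − €2,816.90 = €1,206.10.
Claim 2 — €8,250: deductible already satisfied, so member's share is 30% × €8,250 = €2,475. Member pays €2,475; OOP now €5,291.90. Insurer: €8,250 − €2,475 = €5,775.
Claim 3 — €5,355: deductible met; 30% of €5,355 = €1,606.50. Cost to member: €1,606.50. OOP to date €6,898.40. Insurer: €5,355 − €1,606.50 = €3,748.50.
Claim 4 — €12,150: deductible already satisfied, so member's share is 30% × €12,150 = €3,645. Cost to member: €3,645. OOP to date €10,543.40. Plan pays €12,150 − €3,645 = €8,505.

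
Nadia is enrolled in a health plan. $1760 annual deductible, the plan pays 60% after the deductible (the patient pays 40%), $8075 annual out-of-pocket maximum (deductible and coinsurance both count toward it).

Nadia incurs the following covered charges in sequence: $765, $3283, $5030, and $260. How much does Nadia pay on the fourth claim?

Claim 1 — $765: entire amount goes to the deductible. Cost to patient: $765. OOP to date $765.
Claim 2 — $3283: deductible takes $995, $2288 remains; patient's 40% is $915.20. Cost to patient: $1910.20. OOP to date $2675.20.
Claim 3 — $5030: 40% coinsurance on $5030 = $2012. Patient pays $2012; OOP now $4687.20.
Claim 4 — $260: deductible already satisfied, so patient's share is 40% × $260 = $104. Patient pays $104; OOP now $4791.20.

$104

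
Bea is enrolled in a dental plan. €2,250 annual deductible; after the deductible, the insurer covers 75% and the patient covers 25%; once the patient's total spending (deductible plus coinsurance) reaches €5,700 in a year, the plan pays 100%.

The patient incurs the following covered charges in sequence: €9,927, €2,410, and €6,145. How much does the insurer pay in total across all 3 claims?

€12,782

Claim 1 — €9,927: deductible takes €2,250, €7,677 remains; 25% of €7,677 = €1,919.25. Cost to patient: €4,169.25. OOP to date €4,169.25. Plan pays €9,927 − €4,169.25 = €5,757.75.
Claim 2 — €2,410: 25% coinsurance on €2,410 = €602.50. Patient pays €602.50; OOP now €4,771.75. Plan pays €2,410 − €602.50 = €1,807.50.
Claim 3 — €6,145: deductible met; 25% of €6,145 = €1,536.25. Adding that to €4,771.75 gives €6,308, past the €5,700 cap; patient pays only €5,700 − €4,771.75 = €928.25. Plan pays €6,145 − €928.25 = €5,216.75.
Insurer total: €5,757.75 + €1,807.50 + €5,216.75 = €12,782.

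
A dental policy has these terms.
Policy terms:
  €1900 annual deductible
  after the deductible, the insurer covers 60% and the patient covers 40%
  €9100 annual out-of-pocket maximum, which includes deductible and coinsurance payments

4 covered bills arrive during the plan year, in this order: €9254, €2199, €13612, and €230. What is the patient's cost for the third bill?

Claim 1 (€9254): €1900 finishes the deductible; €7354 goes to coinsurance; 40% of €7354 = €2941.60. Patient pays €4841.60; OOP now €4841.60.
Claim 2 (€2199): deductible met; 40% of €2199 = €879.60. Patient owes €879.60 (running OOP €5721.20).
Claim 3 (€13612): deductible met; 40% of €13612 = €5444.80. Adding that to €5721.20 gives €11166, past the €9100 cap; patient pays only €9100 − €5721.20 = €3378.80.

€3378.80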